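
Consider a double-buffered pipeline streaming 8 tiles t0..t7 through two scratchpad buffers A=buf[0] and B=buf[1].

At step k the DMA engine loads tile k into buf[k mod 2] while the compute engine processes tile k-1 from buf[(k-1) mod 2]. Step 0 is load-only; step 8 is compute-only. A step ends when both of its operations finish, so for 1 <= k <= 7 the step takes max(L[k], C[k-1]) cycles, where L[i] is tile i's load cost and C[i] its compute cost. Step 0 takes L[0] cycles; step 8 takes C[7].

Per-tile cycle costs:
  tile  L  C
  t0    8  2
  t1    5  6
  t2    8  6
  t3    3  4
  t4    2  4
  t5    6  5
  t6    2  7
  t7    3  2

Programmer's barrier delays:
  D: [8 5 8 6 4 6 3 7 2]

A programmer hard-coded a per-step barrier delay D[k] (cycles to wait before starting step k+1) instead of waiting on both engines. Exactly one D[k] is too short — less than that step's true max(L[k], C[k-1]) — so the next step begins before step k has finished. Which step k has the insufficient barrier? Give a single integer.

hazard at step 6

k=0 barrier L[0]=8→8c, D[0]=8 ok
k=1 barrier max(L[1]=5,C[0]=2)→5c, D[1]=5 ok
k=2 barrier max(L[2]=8,C[1]=6)→8c, D[2]=8 ok
k=3 barrier max(L[3]=3,C[2]=6)→6c, D[3]=6 ok
k=4 barrier max(L[4]=2,C[3]=4)→4c, D[4]=4 ok
k=5 barrier max(L[5]=6,C[4]=4)→6c, D[5]=6 ok
k=6 barrier max(L[6]=2,C[5]=5)→5c, D[6]=3 SHORT
k=7 barrier max(L[7]=3,C[6]=7)→7c, D[7]=7 ok
k=8 barrier C[7]=2→2c, D[8]=2 ok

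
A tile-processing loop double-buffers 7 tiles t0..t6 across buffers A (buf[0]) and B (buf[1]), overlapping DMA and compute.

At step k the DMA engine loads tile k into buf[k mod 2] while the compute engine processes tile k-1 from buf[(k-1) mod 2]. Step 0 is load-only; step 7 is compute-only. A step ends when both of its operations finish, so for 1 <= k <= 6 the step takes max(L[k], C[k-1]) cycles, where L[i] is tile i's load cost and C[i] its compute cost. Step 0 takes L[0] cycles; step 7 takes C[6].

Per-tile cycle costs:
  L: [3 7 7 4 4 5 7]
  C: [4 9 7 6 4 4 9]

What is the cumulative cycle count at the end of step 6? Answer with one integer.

step 0: L[0]=3 → dur=3, Σ=3 | A=load:t0 B=idle [load-only]
step 1: L[1]=7 C[0]=4 → dur=7, Σ=10 | A=compute:t0 B=load:t1 [load-bound]
step 2: L[2]=7 C[1]=9 → dur=9, Σ=19 | A=load:t2 B=compute:t1 [compute-bound]
step 3: L[3]=4 C[2]=7 → dur=7, Σ=26 | A=compute:t2 B=load:t3 [compute-bound]
step 4: L[4]=4 C[3]=6 → dur=6, Σ=32 | A=load:t4 B=compute:t3 [compute-bound]
step 5: L[5]=5 C[4]=4 → dur=5, Σ=37 | A=compute:t4 B=load:t5 [load-bound]
step 6: L[6]=7 C[5]=4 → dur=7, Σ=44 | A=load:t6 B=compute:t5 [load-bound]
step 7: C[6]=9 → dur=9, Σ=53 | A=compute:t6 B=idle [compute-only]

end_cycle[6] = 44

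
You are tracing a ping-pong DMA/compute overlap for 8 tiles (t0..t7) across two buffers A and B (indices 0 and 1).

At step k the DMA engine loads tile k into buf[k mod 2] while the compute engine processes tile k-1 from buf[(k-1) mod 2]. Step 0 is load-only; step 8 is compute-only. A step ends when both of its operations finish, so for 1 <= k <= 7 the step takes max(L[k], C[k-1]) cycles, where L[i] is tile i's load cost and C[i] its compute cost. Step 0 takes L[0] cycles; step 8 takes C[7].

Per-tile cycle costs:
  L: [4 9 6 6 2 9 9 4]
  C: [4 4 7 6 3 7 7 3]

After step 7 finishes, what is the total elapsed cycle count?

end_cycle[7] = 57

  0. 4=4c; end=4; A:t0 B:-
  1. max(9,4)=9c; end=13; A:t0 B:t1
  2. max(6,4)=6c; end=19; A:t2 B:t1
  3. max(6,7)=7c; end=26; A:t2 B:t3
  4. max(2,6)=6c; end=32; A:t4 B:t3
  5. max(9,3)=9c; end=41; A:t4 B:t5
  6. max(9,7)=9c; end=50; A:t6 B:t5
  7. max(4,7)=7c; end=57; A:t6 B:t7
  8. 3=3c; end=60; A:t6 B:t7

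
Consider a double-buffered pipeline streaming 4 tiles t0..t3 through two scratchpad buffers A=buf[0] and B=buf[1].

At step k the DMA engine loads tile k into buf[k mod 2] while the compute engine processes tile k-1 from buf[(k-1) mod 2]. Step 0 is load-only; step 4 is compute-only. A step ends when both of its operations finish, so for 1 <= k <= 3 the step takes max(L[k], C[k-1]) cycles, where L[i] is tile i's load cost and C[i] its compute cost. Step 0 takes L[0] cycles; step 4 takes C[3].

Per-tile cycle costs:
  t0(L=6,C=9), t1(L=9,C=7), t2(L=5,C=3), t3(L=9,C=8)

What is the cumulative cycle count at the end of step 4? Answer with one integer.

end_cycle[4] = 39

k=0 load=t0/6c comp=- wait=6 total=6
k=1 load=t1/9c comp=t0/9c wait=9 total=15
k=2 load=t2/5c comp=t1/7c wait=7 total=22
k=3 load=t3/9c comp=t2/3c wait=9 total=31
k=4 load=- comp=t3/8c wait=8 total=39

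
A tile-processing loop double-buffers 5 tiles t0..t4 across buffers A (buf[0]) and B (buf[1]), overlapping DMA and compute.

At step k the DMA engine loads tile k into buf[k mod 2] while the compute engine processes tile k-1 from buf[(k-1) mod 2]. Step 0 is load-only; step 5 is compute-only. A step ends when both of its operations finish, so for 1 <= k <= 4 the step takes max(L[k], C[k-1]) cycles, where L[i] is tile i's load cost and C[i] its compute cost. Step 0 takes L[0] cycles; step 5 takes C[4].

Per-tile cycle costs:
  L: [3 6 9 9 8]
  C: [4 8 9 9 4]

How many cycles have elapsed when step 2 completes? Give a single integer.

end_cycle[2] = 18

step 0: L[0]=3 → dur=3, Σ=3 | A=load:t0 B=idle [load-only]
step 1: L[1]=6 C[0]=4 → dur=6, Σ=9 | A=compute:t0 B=load:t1 [load-bound]
step 2: L[2]=9 C[1]=8 → dur=9, Σ=18 | A=load:t2 B=compute:t1 [load-bound]
step 3: L[3]=9 C[2]=9 → dur=9, Σ=27 | A=compute:t2 B=load:t3 [tied]
step 4: L[4]=8 C[3]=9 → dur=9, Σ=36 | A=load:t4 B=compute:t3 [compute-bound]
step 5: C[4]=4 → dur=4, Σ=40 | A=compute:t4 B=idle [compute-only]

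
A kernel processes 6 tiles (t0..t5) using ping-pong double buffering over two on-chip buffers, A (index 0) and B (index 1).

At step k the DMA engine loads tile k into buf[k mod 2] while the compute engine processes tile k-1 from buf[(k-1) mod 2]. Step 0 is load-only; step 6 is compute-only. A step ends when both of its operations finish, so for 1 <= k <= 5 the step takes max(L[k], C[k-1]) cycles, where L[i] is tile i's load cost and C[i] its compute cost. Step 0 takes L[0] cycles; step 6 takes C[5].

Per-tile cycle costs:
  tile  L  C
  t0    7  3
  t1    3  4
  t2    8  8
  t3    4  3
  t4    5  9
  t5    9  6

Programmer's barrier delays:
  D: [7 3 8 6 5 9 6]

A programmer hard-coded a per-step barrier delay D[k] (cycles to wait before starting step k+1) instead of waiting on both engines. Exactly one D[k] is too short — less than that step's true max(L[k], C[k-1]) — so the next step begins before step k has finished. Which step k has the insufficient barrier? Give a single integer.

step 0: need L[0]=7 = 7; D[0]=7 ok
step 1: need max(L[1]=3,C[0]=3) = 3; D[1]=3 ok
step 2: need max(L[2]=8,C[1]=4) = 8; D[2]=8 ok
step 3: need max(L[3]=4,C[2]=8) = 8; D[3]=6 SHORT
step 4: need max(L[4]=5,C[3]=3) = 5; D[4]=5 ok
step 5: need max(L[5]=9,C[4]=9) = 9; D[5]=9 ok
step 6: need C[5]=6 = 6; D[6]=6 ok

hazard at step 3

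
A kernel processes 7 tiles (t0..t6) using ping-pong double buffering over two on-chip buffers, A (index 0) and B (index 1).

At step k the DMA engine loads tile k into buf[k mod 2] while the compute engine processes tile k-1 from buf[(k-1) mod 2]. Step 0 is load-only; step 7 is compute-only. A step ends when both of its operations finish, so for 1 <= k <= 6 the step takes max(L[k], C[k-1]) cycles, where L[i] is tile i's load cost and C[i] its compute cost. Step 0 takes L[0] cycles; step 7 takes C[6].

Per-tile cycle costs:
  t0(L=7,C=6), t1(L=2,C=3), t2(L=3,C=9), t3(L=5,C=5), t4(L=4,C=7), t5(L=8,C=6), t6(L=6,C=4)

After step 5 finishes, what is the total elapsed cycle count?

step 0: L[0]=7 → dur=7, Σ=7 | A=load:t0 B=idle [load-only]
step 1: L[1]=2 C[0]=6 → dur=6, Σ=13 | A=compute:t0 B=load:t1 [compute-bound]
step 2: L[2]=3 C[1]=3 → dur=3, Σ=16 | A=load:t2 B=compute:t1 [tied]
step 3: L[3]=5 C[2]=9 → dur=9, Σ=25 | A=compute:t2 B=load:t3 [compute-bound]
step 4: L[4]=4 C[3]=5 → dur=5, Σ=30 | A=load:t4 B=compute:t3 [compute-bound]
step 5: L[5]=8 C[4]=7 → dur=8, Σ=38 | A=compute:t4 B=load:t5 [load-bound]
step 6: L[6]=6 C[5]=6 → dur=6, Σ=44 | A=load:t6 B=compute:t5 [tied]
step 7: C[6]=4 → dur=4, Σ=48 | A=compute:t6 B=idle [compute-only]

end_cycle[5] = 38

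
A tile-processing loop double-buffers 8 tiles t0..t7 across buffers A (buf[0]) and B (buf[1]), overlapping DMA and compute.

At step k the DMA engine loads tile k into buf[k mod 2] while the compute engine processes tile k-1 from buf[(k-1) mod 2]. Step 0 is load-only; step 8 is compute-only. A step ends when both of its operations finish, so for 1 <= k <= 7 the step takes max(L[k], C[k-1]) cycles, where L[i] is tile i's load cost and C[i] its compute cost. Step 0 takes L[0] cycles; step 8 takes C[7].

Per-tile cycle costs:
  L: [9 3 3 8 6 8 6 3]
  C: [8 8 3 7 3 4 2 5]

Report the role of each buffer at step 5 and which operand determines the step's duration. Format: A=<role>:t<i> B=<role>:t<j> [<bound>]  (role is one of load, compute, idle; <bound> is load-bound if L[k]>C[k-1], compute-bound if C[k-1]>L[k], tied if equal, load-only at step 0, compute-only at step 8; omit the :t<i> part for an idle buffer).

step 5: A=compute:t4 B=load:t5 [load-bound]

  0. 9=9c; end=9; A:t0 B:-
  1. max(3,8)=8c; end=17; A:t0 B:t1
  2. max(3,8)=8c; end=25; A:t2 B:t1
  3. max(8,3)=8c; end=33; A:t2 B:t3
  4. max(6,7)=7c; end=40; A:t4 B:t3
  5. max(8,3)=8c; end=48; A:t4 B:t5
  6. max(6,4)=6c; end=54; A:t6 B:t5
  7. max(3,2)=3c; end=57; A:t6 B:t7
  8. 5=5c; end=62; A:t6 B:t7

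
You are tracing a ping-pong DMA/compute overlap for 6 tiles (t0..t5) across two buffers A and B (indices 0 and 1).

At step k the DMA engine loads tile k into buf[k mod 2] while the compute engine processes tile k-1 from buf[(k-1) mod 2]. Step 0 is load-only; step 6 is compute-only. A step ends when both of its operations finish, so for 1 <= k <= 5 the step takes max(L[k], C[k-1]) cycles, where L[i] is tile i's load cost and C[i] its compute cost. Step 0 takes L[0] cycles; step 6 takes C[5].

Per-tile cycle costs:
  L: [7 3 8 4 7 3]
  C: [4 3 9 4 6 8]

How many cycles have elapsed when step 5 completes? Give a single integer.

end_cycle[5] = 41

k=0 load=t0/7c comp=- wait=7 total=7
k=1 load=t1/3c comp=t0/4c wait=4 total=11
k=2 load=t2/8c comp=t1/3c wait=8 total=19
k=3 load=t3/4c comp=t2/9c wait=9 total=28
k=4 load=t4/7c comp=t3/4c wait=7 total=35
k=5 load=t5/3c comp=t4/6c wait=6 total=41
k=6 load=- comp=t5/8c wait=8 total=49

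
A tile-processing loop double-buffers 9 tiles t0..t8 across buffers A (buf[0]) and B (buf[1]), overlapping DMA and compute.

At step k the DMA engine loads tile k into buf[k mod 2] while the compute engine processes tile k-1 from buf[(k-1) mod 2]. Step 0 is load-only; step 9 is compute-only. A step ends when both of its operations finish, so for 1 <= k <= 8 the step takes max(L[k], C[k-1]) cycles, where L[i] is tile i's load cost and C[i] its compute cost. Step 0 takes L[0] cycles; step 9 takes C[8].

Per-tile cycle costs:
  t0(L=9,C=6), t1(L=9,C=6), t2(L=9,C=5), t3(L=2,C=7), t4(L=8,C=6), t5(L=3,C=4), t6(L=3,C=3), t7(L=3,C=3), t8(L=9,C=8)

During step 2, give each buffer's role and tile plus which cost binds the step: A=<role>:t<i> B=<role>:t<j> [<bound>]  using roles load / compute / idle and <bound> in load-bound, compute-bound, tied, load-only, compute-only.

[0] DMA t0→A (9c) ∥ CU idle ⇒ 9c, clock 9
[1] DMA t1→B (9c) ∥ CU A:t0 (6c) ⇒ 9c, clock 18
[2] DMA t2→A (9c) ∥ CU B:t1 (6c) ⇒ 9c, clock 27
[3] DMA t3→B (2c) ∥ CU A:t2 (5c) ⇒ 5c, clock 32
[4] DMA t4→A (8c) ∥ CU B:t3 (7c) ⇒ 8c, clock 40
[5] DMA t5→B (3c) ∥ CU A:t4 (6c) ⇒ 6c, clock 46
[6] DMA t6→A (3c) ∥ CU B:t5 (4c) ⇒ 4c, clock 50
[7] DMA t7→B (3c) ∥ CU A:t6 (3c) ⇒ 3c, clock 53
[8] DMA t8→A (9c) ∥ CU B:t7 (3c) ⇒ 9c, clock 62
[9] DMA idle ∥ CU A:t8 (8c) ⇒ 8c, clock 70

step 2: A=load:t2 B=compute:t1 [load-bound]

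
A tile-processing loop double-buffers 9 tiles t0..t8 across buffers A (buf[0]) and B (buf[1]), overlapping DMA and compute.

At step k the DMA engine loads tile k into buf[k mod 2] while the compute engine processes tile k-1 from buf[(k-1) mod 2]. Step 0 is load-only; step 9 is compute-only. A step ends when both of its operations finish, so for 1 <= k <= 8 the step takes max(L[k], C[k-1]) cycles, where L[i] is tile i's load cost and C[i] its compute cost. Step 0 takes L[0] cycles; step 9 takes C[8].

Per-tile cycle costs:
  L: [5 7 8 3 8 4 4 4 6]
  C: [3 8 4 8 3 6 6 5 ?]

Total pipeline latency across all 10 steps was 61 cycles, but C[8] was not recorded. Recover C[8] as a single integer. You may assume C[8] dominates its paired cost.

step 0: dur = L[0]=5 = 5
step 1: dur = max(L[1]=7, C[0]=3) = 7
step 2: dur = max(L[2]=8, C[1]=8) = 8
step 3: dur = max(L[3]=3, C[2]=4) = 4
step 4: dur = max(L[4]=8, C[3]=8) = 8
step 5: dur = max(L[5]=4, C[4]=3) = 4
step 6: dur = max(L[6]=4, C[5]=6) = 6
step 7: dur = max(L[7]=4, C[6]=6) = 6
step 8: dur = max(L[8]=6, C[7]=5) = 6
step 9: dur = C[8]=? = C[8]  (unknown; binding)
sum of known step durations = 54
dur[9] = total - known = 61 - 54 = 7
C[8] is the binding max in step 9, so C[8] = dur[9] = 7

C[8] = 7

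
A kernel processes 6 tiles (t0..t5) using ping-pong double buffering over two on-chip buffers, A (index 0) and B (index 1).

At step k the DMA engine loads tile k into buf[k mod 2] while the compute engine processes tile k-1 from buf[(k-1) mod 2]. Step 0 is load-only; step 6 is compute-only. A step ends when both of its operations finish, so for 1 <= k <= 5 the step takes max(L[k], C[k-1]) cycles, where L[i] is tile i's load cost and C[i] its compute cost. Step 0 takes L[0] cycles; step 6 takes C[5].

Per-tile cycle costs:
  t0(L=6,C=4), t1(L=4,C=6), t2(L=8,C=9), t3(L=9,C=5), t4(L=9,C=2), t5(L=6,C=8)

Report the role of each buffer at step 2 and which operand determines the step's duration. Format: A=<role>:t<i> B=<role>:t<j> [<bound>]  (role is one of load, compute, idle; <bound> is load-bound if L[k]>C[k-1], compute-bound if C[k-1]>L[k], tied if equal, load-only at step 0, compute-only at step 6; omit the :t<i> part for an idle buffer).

[0] DMA t0→A (6c) ∥ CU idle ⇒ 6c, clock 6
[1] DMA t1→B (4c) ∥ CU A:t0 (4c) ⇒ 4c, clock 10
[2] DMA t2→A (8c) ∥ CU B:t1 (6c) ⇒ 8c, clock 18
[3] DMA t3→B (9c) ∥ CU A:t2 (9c) ⇒ 9c, clock 27
[4] DMA t4→A (9c) ∥ CU B:t3 (5c) ⇒ 9c, clock 36
[5] DMA t5→B (6c) ∥ CU A:t4 (2c) ⇒ 6c, clock 42
[6] DMA idle ∥ CU B:t5 (8c) ⇒ 8c, clock 50

step 2: A=load:t2 B=compute:t1 [load-bound]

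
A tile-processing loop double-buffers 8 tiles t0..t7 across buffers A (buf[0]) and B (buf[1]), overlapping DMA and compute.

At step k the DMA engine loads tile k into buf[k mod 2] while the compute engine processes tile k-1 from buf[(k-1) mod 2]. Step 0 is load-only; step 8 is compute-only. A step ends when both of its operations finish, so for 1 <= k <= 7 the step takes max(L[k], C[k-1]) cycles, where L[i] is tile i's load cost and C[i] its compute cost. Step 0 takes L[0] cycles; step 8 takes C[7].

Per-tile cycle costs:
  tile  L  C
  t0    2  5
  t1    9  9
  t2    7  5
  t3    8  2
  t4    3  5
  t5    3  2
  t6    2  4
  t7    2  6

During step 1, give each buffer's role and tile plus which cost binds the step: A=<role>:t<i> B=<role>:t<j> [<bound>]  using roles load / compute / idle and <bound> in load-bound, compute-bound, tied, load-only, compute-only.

k=0 load=t0/2c comp=- wait=2 total=2
k=1 load=t1/9c comp=t0/5c wait=9 total=11
k=2 load=t2/7c comp=t1/9c wait=9 total=20
k=3 load=t3/8c comp=t2/5c wait=8 total=28
k=4 load=t4/3c comp=t3/2c wait=3 total=31
k=5 load=t5/3c comp=t4/5c wait=5 total=36
k=6 load=t6/2c comp=t5/2c wait=2 total=38
k=7 load=t7/2c comp=t6/4c wait=4 total=42
k=8 load=- comp=t7/6c wait=6 total=48

step 1: A=compute:t0 B=load:t1 [load-bound]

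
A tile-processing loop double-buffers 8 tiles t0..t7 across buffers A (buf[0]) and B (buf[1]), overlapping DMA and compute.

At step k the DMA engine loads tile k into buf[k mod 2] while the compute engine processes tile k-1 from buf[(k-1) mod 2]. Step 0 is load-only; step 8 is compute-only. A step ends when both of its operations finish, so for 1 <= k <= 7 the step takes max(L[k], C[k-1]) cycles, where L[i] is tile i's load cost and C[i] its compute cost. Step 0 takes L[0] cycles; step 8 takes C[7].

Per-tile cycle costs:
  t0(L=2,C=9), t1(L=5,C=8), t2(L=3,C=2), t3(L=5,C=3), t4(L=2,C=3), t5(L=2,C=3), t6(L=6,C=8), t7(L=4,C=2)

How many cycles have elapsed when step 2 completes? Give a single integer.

step 0: L[0]=2 → dur=2, Σ=2 | A=load:t0 B=idle [load-only]
step 1: L[1]=5 C[0]=9 → dur=9, Σ=11 | A=compute:t0 B=load:t1 [compute-bound]
step 2: L[2]=3 C[1]=8 → dur=8, Σ=19 | A=load:t2 B=compute:t1 [compute-bound]
step 3: L[3]=5 C[2]=2 → dur=5, Σ=24 | A=compute:t2 B=load:t3 [load-bound]
step 4: L[4]=2 C[3]=3 → dur=3, Σ=27 | A=load:t4 B=compute:t3 [compute-bound]
step 5: L[5]=2 C[4]=3 → dur=3, Σ=30 | A=compute:t4 B=load:t5 [compute-bound]
step 6: L[6]=6 C[5]=3 → dur=6, Σ=36 | A=load:t6 B=compute:t5 [load-bound]
step 7: L[7]=4 C[6]=8 → dur=8, Σ=44 | A=compute:t6 B=load:t7 [compute-bound]
step 8: C[7]=2 → dur=2, Σ=46 | A=idle B=compute:t7 [compute-only]

end_cycle[2] = 19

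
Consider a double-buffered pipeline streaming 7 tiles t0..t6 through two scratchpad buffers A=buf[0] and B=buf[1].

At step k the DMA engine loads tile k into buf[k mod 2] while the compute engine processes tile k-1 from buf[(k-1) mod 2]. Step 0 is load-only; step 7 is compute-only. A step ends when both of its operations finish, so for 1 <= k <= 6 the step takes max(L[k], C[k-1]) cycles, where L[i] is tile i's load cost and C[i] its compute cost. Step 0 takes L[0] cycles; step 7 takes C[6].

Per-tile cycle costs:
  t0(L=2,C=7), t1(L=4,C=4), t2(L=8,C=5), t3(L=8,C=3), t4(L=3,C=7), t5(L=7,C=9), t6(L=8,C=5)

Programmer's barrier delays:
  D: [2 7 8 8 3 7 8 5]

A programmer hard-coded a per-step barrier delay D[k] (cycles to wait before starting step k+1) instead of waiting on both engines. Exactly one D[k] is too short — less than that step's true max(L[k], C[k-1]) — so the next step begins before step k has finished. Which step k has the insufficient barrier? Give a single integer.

hazard at step 6

[0] required=L[0]=2=2 vs D=2 ok
[1] required=max(L[1]=4,C[0]=7)=7 vs D=7 ok
[2] required=max(L[2]=8,C[1]=4)=8 vs D=8 ok
[3] required=max(L[3]=8,C[2]=5)=8 vs D=8 ok
[4] required=max(L[4]=3,C[3]=3)=3 vs D=3 ok
[5] required=max(L[5]=7,C[4]=7)=7 vs D=7 ok
[6] required=max(L[6]=8,C[5]=9)=9 vs D=8 SHORT
[7] required=C[6]=5=5 vs D=5 ok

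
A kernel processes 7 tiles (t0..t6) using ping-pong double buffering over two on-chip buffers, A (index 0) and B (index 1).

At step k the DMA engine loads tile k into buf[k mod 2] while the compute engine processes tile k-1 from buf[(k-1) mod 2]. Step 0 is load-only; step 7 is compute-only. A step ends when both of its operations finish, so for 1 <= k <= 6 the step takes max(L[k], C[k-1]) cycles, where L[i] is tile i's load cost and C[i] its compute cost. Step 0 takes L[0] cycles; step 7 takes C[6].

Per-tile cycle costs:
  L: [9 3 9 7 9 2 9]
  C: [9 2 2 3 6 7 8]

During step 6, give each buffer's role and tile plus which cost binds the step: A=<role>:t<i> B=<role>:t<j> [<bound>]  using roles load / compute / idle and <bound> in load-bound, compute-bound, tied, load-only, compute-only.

[0] DMA t0→A (9c) ∥ CU idle ⇒ 9c, clock 9
[1] DMA t1→B (3c) ∥ CU A:t0 (9c) ⇒ 9c, clock 18
[2] DMA t2→A (9c) ∥ CU B:t1 (2c) ⇒ 9c, clock 27
[3] DMA t3→B (7c) ∥ CU A:t2 (2c) ⇒ 7c, clock 34
[4] DMA t4→A (9c) ∥ CU B:t3 (3c) ⇒ 9c, clock 43
[5] DMA t5→B (2c) ∥ CU A:t4 (6c) ⇒ 6c, clock 49
[6] DMA t6→A (9c) ∥ CU B:t5 (7c) ⇒ 9c, clock 58
[7] DMA idle ∥ CU A:t6 (8c) ⇒ 8c, clock 66

step 6: A=load:t6 B=compute:t5 [load-bound]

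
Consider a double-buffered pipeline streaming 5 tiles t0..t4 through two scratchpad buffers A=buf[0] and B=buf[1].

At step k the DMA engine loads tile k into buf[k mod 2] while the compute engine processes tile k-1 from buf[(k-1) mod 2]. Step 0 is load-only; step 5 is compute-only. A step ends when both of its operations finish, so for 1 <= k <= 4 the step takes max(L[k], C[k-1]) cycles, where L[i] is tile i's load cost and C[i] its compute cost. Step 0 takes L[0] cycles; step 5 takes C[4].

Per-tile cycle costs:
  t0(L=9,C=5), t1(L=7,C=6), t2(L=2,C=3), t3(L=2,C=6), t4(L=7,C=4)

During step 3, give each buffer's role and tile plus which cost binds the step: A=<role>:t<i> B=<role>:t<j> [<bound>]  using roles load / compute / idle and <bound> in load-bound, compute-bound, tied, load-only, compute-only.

k=0 load=t0/9c comp=- wait=9 total=9
k=1 load=t1/7c comp=t0/5c wait=7 total=16
k=2 load=t2/2c comp=t1/6c wait=6 total=22
k=3 load=t3/2c comp=t2/3c wait=3 total=25
k=4 load=t4/7c comp=t3/6c wait=7 total=32
k=5 load=- comp=t4/4c wait=4 total=36

step 3: A=compute:t2 B=load:t3 [compute-bound]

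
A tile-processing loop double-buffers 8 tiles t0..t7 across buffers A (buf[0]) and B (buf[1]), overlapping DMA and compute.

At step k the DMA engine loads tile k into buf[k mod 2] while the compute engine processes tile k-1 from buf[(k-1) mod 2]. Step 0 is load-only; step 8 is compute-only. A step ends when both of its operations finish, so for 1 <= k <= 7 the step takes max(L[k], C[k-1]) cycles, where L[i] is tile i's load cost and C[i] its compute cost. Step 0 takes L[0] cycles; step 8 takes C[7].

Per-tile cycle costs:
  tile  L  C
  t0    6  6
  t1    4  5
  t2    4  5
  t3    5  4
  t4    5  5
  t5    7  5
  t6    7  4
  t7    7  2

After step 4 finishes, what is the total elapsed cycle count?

step 0: L[0]=6 → dur=6, Σ=6 | A=load:t0 B=idle [load-only]
step 1: L[1]=4 C[0]=6 → dur=6, Σ=12 | A=compute:t0 B=load:t1 [compute-bound]
step 2: L[2]=4 C[1]=5 → dur=5, Σ=17 | A=load:t2 B=compute:t1 [compute-bound]
step 3: L[3]=5 C[2]=5 → dur=5, Σ=22 | A=compute:t2 B=load:t3 [tied]
step 4: L[4]=5 C[3]=4 → dur=5, Σ=27 | A=load:t4 B=compute:t3 [load-bound]
step 5: L[5]=7 C[4]=5 → dur=7, Σ=34 | A=compute:t4 B=load:t5 [load-bound]
step 6: L[6]=7 C[5]=5 → dur=7, Σ=41 | A=load:t6 B=compute:t5 [load-bound]
step 7: L[7]=7 C[6]=4 → dur=7, Σ=48 | A=compute:t6 B=load:t7 [load-bound]
step 8: C[7]=2 → dur=2, Σ=50 | A=idle B=compute:t7 [compute-only]

end_cycle[4] = 27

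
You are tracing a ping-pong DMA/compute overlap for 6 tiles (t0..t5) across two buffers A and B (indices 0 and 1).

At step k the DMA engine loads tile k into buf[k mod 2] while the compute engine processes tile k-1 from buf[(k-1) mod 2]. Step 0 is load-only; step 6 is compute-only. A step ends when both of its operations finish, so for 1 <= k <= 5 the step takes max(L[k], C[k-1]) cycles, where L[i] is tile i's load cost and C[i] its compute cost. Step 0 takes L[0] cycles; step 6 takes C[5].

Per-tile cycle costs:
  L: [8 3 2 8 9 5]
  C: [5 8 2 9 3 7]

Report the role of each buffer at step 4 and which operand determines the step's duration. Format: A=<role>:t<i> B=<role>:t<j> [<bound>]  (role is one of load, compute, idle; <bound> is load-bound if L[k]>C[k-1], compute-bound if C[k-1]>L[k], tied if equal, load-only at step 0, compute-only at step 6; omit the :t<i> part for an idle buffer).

k=0 load=t0/8c comp=- wait=8 total=8
k=1 load=t1/3c comp=t0/5c wait=5 total=13
k=2 load=t2/2c comp=t1/8c wait=8 total=21
k=3 load=t3/8c comp=t2/2c wait=8 total=29
k=4 load=t4/9c comp=t3/9c wait=9 total=38
k=5 load=t5/5c comp=t4/3c wait=5 total=43
k=6 load=- comp=t5/7c wait=7 total=50

step 4: A=load:t4 B=compute:t3 [tied]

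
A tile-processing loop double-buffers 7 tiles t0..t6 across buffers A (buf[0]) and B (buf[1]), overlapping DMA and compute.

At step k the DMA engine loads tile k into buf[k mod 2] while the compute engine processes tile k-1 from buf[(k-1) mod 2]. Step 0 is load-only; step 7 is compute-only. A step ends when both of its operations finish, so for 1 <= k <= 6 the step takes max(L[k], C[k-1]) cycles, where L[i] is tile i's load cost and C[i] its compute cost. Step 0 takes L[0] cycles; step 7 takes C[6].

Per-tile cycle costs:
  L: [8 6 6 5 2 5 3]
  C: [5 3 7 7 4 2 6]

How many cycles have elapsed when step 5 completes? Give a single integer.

end_cycle[5] = 39

  0. 8=8c; end=8; A:t0 B:-
  1. max(6,5)=6c; end=14; A:t0 B:t1
  2. max(6,3)=6c; end=20; A:t2 B:t1
  3. max(5,7)=7c; end=27; A:t2 B:t3
  4. max(2,7)=7c; end=34; A:t4 B:t3
  5. max(5,4)=5c; end=39; A:t4 B:t5
  6. max(3,2)=3c; end=42; A:t6 B:t5
  7. 6=6c; end=48; A:t6 B:t5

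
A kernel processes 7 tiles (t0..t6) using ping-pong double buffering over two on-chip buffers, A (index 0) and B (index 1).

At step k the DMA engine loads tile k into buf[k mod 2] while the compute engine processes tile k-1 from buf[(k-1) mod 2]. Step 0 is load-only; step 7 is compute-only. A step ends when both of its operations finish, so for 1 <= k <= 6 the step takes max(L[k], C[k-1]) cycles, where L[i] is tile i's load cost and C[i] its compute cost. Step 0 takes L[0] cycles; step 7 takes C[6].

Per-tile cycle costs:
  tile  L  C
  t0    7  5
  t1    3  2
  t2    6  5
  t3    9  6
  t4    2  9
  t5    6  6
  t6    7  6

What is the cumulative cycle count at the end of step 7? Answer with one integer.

[0] DMA t0→A (7c) ∥ CU idle ⇒ 7c, clock 7
[1] DMA t1→B (3c) ∥ CU A:t0 (5c) ⇒ 5c, clock 12
[2] DMA t2→A (6c) ∥ CU B:t1 (2c) ⇒ 6c, clock 18
[3] DMA t3→B (9c) ∥ CU A:t2 (5c) ⇒ 9c, clock 27
[4] DMA t4→A (2c) ∥ CU B:t3 (6c) ⇒ 6c, clock 33
[5] DMA t5→B (6c) ∥ CU A:t4 (9c) ⇒ 9c, clock 42
[6] DMA t6→A (7c) ∥ CU B:t5 (6c) ⇒ 7c, clock 49
[7] DMA idle ∥ CU A:t6 (6c) ⇒ 6c, clock 55

end_cycle[7] = 55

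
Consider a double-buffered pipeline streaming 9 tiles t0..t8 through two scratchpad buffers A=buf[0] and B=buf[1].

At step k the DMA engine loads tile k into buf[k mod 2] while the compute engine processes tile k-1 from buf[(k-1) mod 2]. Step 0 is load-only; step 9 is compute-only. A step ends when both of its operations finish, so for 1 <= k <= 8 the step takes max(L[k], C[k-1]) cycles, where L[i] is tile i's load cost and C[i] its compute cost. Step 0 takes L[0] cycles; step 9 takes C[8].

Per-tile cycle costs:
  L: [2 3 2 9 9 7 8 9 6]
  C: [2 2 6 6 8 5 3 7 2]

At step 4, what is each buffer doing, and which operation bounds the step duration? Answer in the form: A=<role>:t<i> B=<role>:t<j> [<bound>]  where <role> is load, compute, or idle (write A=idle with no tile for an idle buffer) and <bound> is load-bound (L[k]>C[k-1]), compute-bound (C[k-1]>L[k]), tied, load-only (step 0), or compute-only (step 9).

step 4: A=load:t4 B=compute:t3 [load-bound]

step 0: L[0]=2 → dur=2, Σ=2 | A=load:t0 B=idle [load-only]
step 1: L[1]=3 C[0]=2 → dur=3, Σ=5 | A=compute:t0 B=load:t1 [load-bound]
step 2: L[2]=2 C[1]=2 → dur=2, Σ=7 | A=load:t2 B=compute:t1 [tied]
step 3: L[3]=9 C[2]=6 → dur=9, Σ=16 | A=compute:t2 B=load:t3 [load-bound]
step 4: L[4]=9 C[3]=6 → dur=9, Σ=25 | A=load:t4 B=compute:t3 [load-bound]
step 5: L[5]=7 C[4]=8 → dur=8, Σ=33 | A=compute:t4 B=load:t5 [compute-bound]
step 6: L[6]=8 C[5]=5 → dur=8, Σ=41 | A=load:t6 B=compute:t5 [load-bound]
step 7: L[7]=9 C[6]=3 → dur=9, Σ=50 | A=compute:t6 B=load:t7 [load-bound]
step 8: L[8]=6 C[7]=7 → dur=7, Σ=57 | A=load:t8 B=compute:t7 [compute-bound]
step 9: C[8]=2 → dur=2, Σ=59 | A=compute:t8 B=idle [compute-only]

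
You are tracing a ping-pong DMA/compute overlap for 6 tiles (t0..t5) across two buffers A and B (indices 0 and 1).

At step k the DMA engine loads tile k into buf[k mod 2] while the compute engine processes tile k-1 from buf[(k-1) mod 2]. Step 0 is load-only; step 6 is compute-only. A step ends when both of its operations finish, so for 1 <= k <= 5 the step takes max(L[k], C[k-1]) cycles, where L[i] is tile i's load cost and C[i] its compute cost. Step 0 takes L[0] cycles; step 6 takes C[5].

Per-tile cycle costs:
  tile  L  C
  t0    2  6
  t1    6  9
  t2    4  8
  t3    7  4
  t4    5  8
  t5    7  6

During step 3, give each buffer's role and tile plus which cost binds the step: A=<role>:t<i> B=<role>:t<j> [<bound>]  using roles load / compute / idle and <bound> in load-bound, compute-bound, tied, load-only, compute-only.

step 3: A=compute:t2 B=load:t3 [compute-bound]

  0. 2=2c; end=2; A:t0 B:-
  1. max(6,6)=6c; end=8; A:t0 B:t1
  2. max(4,9)=9c; end=17; A:t2 B:t1
  3. max(7,8)=8c; end=25; A:t2 B:t3
  4. max(5,4)=5c; end=30; A:t4 B:t3
  5. max(7,8)=8c; end=38; A:t4 B:t5
  6. 6=6c; end=44; A:t4 B:t5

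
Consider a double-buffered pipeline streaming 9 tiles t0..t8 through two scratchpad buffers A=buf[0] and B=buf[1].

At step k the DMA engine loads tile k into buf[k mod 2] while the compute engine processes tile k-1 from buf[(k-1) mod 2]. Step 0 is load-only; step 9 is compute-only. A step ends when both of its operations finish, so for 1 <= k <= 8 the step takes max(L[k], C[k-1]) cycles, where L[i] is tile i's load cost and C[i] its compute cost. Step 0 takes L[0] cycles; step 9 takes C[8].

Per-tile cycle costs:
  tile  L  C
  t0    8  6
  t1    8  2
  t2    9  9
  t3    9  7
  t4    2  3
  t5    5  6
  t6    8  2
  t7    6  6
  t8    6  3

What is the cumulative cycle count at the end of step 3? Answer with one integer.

step 0: L[0]=8 → dur=8, Σ=8 | A=load:t0 B=idle [load-only]
step 1: L[1]=8 C[0]=6 → dur=8, Σ=16 | A=compute:t0 B=load:t1 [load-bound]
step 2: L[2]=9 C[1]=2 → dur=9, Σ=25 | A=load:t2 B=compute:t1 [load-bound]
step 3: L[3]=9 C[2]=9 → dur=9, Σ=34 | A=compute:t2 B=load:t3 [tied]
step 4: L[4]=2 C[3]=7 → dur=7, Σ=41 | A=load:t4 B=compute:t3 [compute-bound]
step 5: L[5]=5 C[4]=3 → dur=5, Σ=46 | A=compute:t4 B=load:t5 [load-bound]
step 6: L[6]=8 C[5]=6 → dur=8, Σ=54 | A=load:t6 B=compute:t5 [load-bound]
step 7: L[7]=6 C[6]=2 → dur=6, Σ=60 | A=compute:t6 B=load:t7 [load-bound]
step 8: L[8]=6 C[7]=6 → dur=6, Σ=66 | A=load:t8 B=compute:t7 [tied]
step 9: C[8]=3 → dur=3, Σ=69 | A=compute:t8 B=idle [compute-only]

end_cycle[3] = 34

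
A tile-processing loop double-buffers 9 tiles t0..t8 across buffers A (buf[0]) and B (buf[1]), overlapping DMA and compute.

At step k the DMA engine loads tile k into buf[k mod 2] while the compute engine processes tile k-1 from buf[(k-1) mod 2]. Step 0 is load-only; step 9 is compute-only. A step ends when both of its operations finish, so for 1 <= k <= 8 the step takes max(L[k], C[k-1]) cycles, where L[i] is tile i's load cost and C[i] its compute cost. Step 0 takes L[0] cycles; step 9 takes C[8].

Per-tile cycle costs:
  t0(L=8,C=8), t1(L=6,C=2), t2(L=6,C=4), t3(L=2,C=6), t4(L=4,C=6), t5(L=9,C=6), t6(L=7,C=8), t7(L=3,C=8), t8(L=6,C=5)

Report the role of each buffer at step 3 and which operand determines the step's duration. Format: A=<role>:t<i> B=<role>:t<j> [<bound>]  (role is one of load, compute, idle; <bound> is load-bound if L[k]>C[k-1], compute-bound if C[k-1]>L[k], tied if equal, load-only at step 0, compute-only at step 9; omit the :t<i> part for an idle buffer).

  0. 8=8c; end=8; A:t0 B:-
  1. max(6,8)=8c; end=16; A:t0 B:t1
  2. max(6,2)=6c; end=22; A:t2 B:t1
  3. max(2,4)=4c; end=26; A:t2 B:t3
  4. max(4,6)=6c; end=32; A:t4 B:t3
  5. max(9,6)=9c; end=41; A:t4 B:t5
  6. max(7,6)=7c; end=48; A:t6 B:t5
  7. max(3,8)=8c; end=56; A:t6 B:t7
  8. max(6,8)=8c; end=64; A:t8 B:t7
  9. 5=5c; end=69; A:t8 B:t7

step 3: A=compute:t2 B=load:t3 [compute-bound]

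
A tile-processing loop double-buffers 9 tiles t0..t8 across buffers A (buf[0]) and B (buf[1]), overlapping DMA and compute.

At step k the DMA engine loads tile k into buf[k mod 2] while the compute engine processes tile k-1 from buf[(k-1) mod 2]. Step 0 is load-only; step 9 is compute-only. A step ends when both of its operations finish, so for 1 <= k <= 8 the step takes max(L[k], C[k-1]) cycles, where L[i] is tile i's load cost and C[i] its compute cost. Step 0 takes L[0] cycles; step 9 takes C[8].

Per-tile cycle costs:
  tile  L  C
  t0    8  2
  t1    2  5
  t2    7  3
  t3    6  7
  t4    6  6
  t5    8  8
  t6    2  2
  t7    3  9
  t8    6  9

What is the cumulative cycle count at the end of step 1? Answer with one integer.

step 0: L[0]=8 → dur=8, Σ=8 | A=load:t0 B=idle [load-only]
step 1: L[1]=2 C[0]=2 → dur=2, Σ=10 | A=compute:t0 B=load:t1 [tied]
step 2: L[2]=7 C[1]=5 → dur=7, Σ=17 | A=load:t2 B=compute:t1 [load-bound]
step 3: L[3]=6 C[2]=3 → dur=6, Σ=23 | A=compute:t2 B=load:t3 [load-bound]
step 4: L[4]=6 C[3]=7 → dur=7, Σ=30 | A=load:t4 B=compute:t3 [compute-bound]
step 5: L[5]=8 C[4]=6 → dur=8, Σ=38 | A=compute:t4 B=load:t5 [load-bound]
step 6: L[6]=2 C[5]=8 → dur=8, Σ=46 | A=load:t6 B=compute:t5 [compute-bound]
step 7: L[7]=3 C[6]=2 → dur=3, Σ=49 | A=compute:t6 B=load:t7 [load-bound]
step 8: L[8]=6 C[7]=9 → dur=9, Σ=58 | A=load:t8 B=compute:t7 [compute-bound]
step 9: C[8]=9 → dur=9, Σ=67 | A=compute:t8 B=idle [compute-only]

end_cycle[1] = 10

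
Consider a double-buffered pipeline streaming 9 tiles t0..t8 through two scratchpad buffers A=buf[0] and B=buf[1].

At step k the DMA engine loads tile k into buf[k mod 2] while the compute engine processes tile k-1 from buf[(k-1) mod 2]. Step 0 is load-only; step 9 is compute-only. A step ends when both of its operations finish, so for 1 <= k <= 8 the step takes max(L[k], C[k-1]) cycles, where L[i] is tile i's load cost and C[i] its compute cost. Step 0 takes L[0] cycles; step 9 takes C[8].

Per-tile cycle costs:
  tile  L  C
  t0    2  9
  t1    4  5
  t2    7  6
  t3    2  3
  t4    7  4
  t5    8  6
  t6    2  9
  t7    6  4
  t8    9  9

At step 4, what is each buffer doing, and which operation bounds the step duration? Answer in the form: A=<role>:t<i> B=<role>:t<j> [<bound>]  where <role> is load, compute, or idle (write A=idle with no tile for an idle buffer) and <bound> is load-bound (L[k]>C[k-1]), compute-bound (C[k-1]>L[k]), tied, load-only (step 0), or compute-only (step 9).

step 0: L[0]=2 → dur=2, Σ=2 | A=load:t0 B=idle [load-only]
step 1: L[1]=4 C[0]=9 → dur=9, Σ=11 | A=compute:t0 B=load:t1 [compute-bound]
step 2: L[2]=7 C[1]=5 → dur=7, Σ=18 | A=load:t2 B=compute:t1 [load-bound]
step 3: L[3]=2 C[2]=6 → dur=6, Σ=24 | A=compute:t2 B=load:t3 [compute-bound]
step 4: L[4]=7 C[3]=3 → dur=7, Σ=31 | A=load:t4 B=compute:t3 [load-bound]
step 5: L[5]=8 C[4]=4 → dur=8, Σ=39 | A=compute:t4 B=load:t5 [load-bound]
step 6: L[6]=2 C[5]=6 → dur=6, Σ=45 | A=load:t6 B=compute:t5 [compute-bound]
step 7: L[7]=6 C[6]=9 → dur=9, Σ=54 | A=compute:t6 B=load:t7 [compute-bound]
step 8: L[8]=9 C[7]=4 → dur=9, Σ=63 | A=load:t8 B=compute:t7 [load-bound]
step 9: C[8]=9 → dur=9, Σ=72 | A=compute:t8 B=idle [compute-only]

step 4: A=load:t4 B=compute:t3 [load-bound]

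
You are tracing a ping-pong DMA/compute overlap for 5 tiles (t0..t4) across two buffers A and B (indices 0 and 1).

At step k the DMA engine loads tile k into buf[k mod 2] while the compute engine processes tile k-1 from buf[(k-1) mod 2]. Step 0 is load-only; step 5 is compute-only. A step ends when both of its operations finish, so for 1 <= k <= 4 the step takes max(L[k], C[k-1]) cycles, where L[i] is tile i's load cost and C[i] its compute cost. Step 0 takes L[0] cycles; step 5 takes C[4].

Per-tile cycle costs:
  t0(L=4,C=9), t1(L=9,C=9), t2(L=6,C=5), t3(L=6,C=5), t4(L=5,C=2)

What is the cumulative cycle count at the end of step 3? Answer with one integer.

end_cycle[3] = 28

k=0 load=t0/4c comp=- wait=4 total=4
k=1 load=t1/9c comp=t0/9c wait=9 total=13
k=2 load=t2/6c comp=t1/9c wait=9 total=22
k=3 load=t3/6c comp=t2/5c wait=6 total=28
k=4 load=t4/5c comp=t3/5c wait=5 total=33
k=5 load=- comp=t4/2c wait=2 total=35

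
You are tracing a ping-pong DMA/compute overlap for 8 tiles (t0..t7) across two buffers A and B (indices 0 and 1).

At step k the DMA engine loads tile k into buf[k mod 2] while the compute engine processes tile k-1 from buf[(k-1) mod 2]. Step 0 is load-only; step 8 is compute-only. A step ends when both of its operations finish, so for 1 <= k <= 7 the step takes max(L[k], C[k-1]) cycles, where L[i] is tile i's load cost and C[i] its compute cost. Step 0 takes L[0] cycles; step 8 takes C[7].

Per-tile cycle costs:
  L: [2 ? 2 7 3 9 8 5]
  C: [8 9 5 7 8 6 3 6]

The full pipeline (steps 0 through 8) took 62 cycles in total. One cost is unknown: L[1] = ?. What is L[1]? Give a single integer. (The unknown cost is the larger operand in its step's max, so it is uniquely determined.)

step 0 → dur = L[0]=2 = 2
step 1 → dur = max(L[1]=?, C[0]=8) = L[1]  (unknown; binding)
step 2 → dur = max(L[2]=2, C[1]=9) = 9
step 3 → dur = max(L[3]=7, C[2]=5) = 7
step 4 → dur = max(L[4]=3, C[3]=7) = 7
step 5 → dur = max(L[5]=9, C[4]=8) = 9
step 6 → dur = max(L[6]=8, C[5]=6) = 8
step 7 → dur = max(L[7]=5, C[6]=3) = 5
step 8 → dur = C[7]=6 = 6
sum of known step durations = 53
dur[1] = total - known = 62 - 53 = 9
L[1] is the binding max in step 1, so L[1] = dur[1] = 9

L[1] = 9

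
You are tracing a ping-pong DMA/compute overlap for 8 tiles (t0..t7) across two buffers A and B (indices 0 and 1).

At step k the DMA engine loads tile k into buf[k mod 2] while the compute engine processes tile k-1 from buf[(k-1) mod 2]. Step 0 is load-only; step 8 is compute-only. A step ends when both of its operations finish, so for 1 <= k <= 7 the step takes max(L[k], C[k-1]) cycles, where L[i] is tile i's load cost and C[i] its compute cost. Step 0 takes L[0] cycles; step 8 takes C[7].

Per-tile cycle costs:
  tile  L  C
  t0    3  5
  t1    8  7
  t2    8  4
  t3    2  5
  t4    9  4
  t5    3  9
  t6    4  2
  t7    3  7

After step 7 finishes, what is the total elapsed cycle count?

  0. 3=3c; end=3; A:t0 B:-
  1. max(8,5)=8c; end=11; A:t0 B:t1
  2. max(8,7)=8c; end=19; A:t2 B:t1
  3. max(2,4)=4c; end=23; A:t2 B:t3
  4. max(9,5)=9c; end=32; A:t4 B:t3
  5. max(3,4)=4c; end=36; A:t4 B:t5
  6. max(4,9)=9c; end=45; A:t6 B:t5
  7. max(3,2)=3c; end=48; A:t6 B:t7
  8. 7=7c; end=55; A:t6 B:t7

end_cycle[7] = 48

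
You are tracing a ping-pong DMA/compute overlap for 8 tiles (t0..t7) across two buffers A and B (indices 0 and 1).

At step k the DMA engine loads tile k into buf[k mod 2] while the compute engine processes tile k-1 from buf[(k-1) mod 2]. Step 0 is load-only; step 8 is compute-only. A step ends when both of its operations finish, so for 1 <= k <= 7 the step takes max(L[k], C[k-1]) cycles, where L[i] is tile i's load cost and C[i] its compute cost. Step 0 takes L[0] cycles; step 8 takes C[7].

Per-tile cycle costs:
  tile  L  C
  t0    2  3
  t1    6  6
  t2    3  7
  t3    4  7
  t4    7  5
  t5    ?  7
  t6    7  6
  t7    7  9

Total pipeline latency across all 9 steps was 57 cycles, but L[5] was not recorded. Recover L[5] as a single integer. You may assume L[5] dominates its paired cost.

L[5] = 6

step 0: dur = L[0]=2 = 2
step 1: dur = max(L[1]=6, C[0]=3) = 6
step 2: dur = max(L[2]=3, C[1]=6) = 6
step 3: dur = max(L[3]=4, C[2]=7) = 7
step 4: dur = max(L[4]=7, C[3]=7) = 7
step 5: dur = max(L[5]=?, C[4]=5) = L[5]  (unknown; binding)
step 6: dur = max(L[6]=7, C[5]=7) = 7
step 7: dur = max(L[7]=7, C[6]=6) = 7
step 8: dur = C[7]=9 = 9
sum of known step durations = 51
dur[5] = total - known = 57 - 51 = 6
L[5] is the binding max in step 5, so L[5] = dur[5] = 6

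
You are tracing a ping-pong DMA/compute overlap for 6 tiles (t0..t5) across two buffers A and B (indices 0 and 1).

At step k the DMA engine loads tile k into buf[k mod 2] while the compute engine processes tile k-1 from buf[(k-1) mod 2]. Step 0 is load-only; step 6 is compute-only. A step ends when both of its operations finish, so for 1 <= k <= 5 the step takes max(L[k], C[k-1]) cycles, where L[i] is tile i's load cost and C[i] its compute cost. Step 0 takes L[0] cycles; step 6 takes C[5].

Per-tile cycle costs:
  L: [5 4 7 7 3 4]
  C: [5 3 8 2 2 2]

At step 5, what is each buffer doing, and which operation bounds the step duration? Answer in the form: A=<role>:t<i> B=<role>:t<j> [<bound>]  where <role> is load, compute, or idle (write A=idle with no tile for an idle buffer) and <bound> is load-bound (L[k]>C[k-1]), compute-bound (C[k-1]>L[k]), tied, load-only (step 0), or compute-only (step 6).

k=0 load=t0/5c comp=- wait=5 total=5
k=1 load=t1/4c comp=t0/5c wait=5 total=10
k=2 load=t2/7c comp=t1/3c wait=7 total=17
k=3 load=t3/7c comp=t2/8c wait=8 total=25
k=4 load=t4/3c comp=t3/2c wait=3 total=28
k=5 load=t5/4c comp=t4/2c wait=4 total=32
k=6 load=- comp=t5/2c wait=2 total=34

step 5: A=compute:t4 B=load:t5 [load-bound]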